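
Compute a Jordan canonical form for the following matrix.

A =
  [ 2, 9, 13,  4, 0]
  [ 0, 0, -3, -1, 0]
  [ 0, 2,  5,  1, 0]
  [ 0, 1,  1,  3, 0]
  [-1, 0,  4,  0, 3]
J_2(2) ⊕ J_2(3) ⊕ J_1(3)

The characteristic polynomial is
  det(x·I − A) = x^5 - 13*x^4 + 67*x^3 - 171*x^2 + 216*x - 108 = (x - 3)^3*(x - 2)^2

Eigenvalues and multiplicities (the geometric multiplicity of λ is n − rank(A − λI), which equals the number of Jordan blocks for λ):
  λ = 2: algebraic multiplicity = 2, geometric multiplicity = 1
  λ = 3: algebraic multiplicity = 3, geometric multiplicity = 2

Determining the block sizes for each eigenvalue:
  λ = 2: one block (gm = 1), so the single block has size am = 2 → block sizes [2]
  λ = 3: 2 blocks summing to 3 forces exactly one block of size 2 and the rest size 1 → block sizes [2, 1]

Assembling the blocks gives a Jordan form
J =
  [2, 1, 0, 0, 0]
  [0, 2, 0, 0, 0]
  [0, 0, 3, 1, 0]
  [0, 0, 0, 3, 0]
  [0, 0, 0, 0, 3]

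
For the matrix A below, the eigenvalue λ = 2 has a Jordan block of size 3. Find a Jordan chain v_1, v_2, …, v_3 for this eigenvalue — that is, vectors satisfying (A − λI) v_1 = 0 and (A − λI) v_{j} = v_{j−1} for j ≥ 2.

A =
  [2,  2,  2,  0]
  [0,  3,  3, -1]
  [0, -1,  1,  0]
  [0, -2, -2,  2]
A Jordan chain for λ = 2 of length 3:
v_1 = (4, 2, -2, -4)ᵀ
v_2 = (2, 3, -1, -2)ᵀ
v_3 = (0, 0, 1, 0)ᵀ

Let N = A − (2)·I. We want v_3 with N^3 v_3 = 0 but N^2 v_3 ≠ 0; then v_{j-1} := N · v_j for j = 3, …, 2.

Pick v_3 = (0, 0, 1, 0)ᵀ.
Then v_2 = N · v_3 = (2, 3, -1, -2)ᵀ.
Then v_1 = N · v_2 = (4, 2, -2, -4)ᵀ.

Sanity check: (A − (2)·I) v_1 = (0, 0, 0, 0)ᵀ = 0. ✓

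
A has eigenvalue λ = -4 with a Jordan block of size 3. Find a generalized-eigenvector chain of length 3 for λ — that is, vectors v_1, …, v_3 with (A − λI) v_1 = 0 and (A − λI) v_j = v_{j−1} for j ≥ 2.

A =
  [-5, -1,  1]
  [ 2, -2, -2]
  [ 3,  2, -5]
A Jordan chain for λ = -4 of length 3:
v_1 = (2, -4, -2)ᵀ
v_2 = (-1, 2, 3)ᵀ
v_3 = (1, 0, 0)ᵀ

Let N = A − (-4)·I. We want v_3 with N^3 v_3 = 0 but N^2 v_3 ≠ 0; then v_{j-1} := N · v_j for j = 3, …, 2.

Pick v_3 = (1, 0, 0)ᵀ.
Then v_2 = N · v_3 = (-1, 2, 3)ᵀ.
Then v_1 = N · v_2 = (2, -4, -2)ᵀ.

Sanity check: (A − (-4)·I) v_1 = (0, 0, 0)ᵀ = 0. ✓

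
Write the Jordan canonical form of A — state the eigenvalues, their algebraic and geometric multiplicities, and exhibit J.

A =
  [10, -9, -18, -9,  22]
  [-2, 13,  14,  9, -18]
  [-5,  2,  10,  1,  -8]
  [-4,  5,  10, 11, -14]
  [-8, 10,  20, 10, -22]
J_2(2) ⊕ J_2(6) ⊕ J_1(6)

The characteristic polynomial is
  det(x·I − A) = x^5 - 22*x^4 + 184*x^3 - 720*x^2 + 1296*x - 864 = (x - 6)^3*(x - 2)^2

Eigenvalues and multiplicities (the geometric multiplicity of λ is n − rank(A − λI), which equals the number of Jordan blocks for λ):
  λ = 2: algebraic multiplicity = 2, geometric multiplicity = 1
  λ = 6: algebraic multiplicity = 3, geometric multiplicity = 2

Determining the block sizes for each eigenvalue:
  λ = 2: one block (gm = 1), so the single block has size am = 2 → block sizes [2]
  λ = 6: 2 blocks summing to 3 forces exactly one block of size 2 and the rest size 1 → block sizes [2, 1]

Assembling the blocks gives a Jordan form
J =
  [2, 1, 0, 0, 0]
  [0, 2, 0, 0, 0]
  [0, 0, 6, 1, 0]
  [0, 0, 0, 6, 0]
  [0, 0, 0, 0, 6]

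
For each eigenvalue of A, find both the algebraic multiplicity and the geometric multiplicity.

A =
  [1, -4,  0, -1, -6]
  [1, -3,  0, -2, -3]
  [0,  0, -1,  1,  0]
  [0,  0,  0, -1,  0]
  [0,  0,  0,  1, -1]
λ = -1: alg = 5, geom = 3

Step 1 — factor the characteristic polynomial to read off the algebraic multiplicities:
  χ_A(x) = (x + 1)^5

Step 2 — compute geometric multiplicities via the rank-nullity identity g(λ) = n − rank(A − λI):
  rank(A − (-1)·I) = 2, so dim ker(A − (-1)·I) = n − 2 = 3

Summary:
  λ = -1: algebraic multiplicity = 5, geometric multiplicity = 3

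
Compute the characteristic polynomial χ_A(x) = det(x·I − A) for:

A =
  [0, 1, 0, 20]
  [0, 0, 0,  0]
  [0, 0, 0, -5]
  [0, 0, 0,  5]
x^4 - 5*x^3

Expanding det(x·I − A) (e.g. by cofactor expansion or by noting that A is similar to its Jordan form J, which has the same characteristic polynomial as A) gives
  χ_A(x) = x^4 - 5*x^3
which factors as x^3*(x - 5). The eigenvalues (with algebraic multiplicities) are λ = 0 with multiplicity 3, λ = 5 with multiplicity 1.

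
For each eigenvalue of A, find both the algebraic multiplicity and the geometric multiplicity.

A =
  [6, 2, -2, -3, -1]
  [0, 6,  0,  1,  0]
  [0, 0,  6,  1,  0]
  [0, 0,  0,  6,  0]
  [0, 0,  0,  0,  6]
λ = 6: alg = 5, geom = 3

Step 1 — factor the characteristic polynomial to read off the algebraic multiplicities:
  χ_A(x) = (x - 6)^5

Step 2 — compute geometric multiplicities via the rank-nullity identity g(λ) = n − rank(A − λI):
  rank(A − (6)·I) = 2, so dim ker(A − (6)·I) = n − 2 = 3

Summary:
  λ = 6: algebraic multiplicity = 5, geometric multiplicity = 3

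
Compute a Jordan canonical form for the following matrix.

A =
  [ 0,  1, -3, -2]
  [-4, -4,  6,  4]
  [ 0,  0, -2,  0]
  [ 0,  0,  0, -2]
J_2(-2) ⊕ J_1(-2) ⊕ J_1(-2)

The characteristic polynomial is
  det(x·I − A) = x^4 + 8*x^3 + 24*x^2 + 32*x + 16 = (x + 2)^4

Eigenvalues and multiplicities (the geometric multiplicity of λ is n − rank(A − λI), which equals the number of Jordan blocks for λ):
  λ = -2: algebraic multiplicity = 4, geometric multiplicity = 3

Determining the block sizes for each eigenvalue:
  λ = -2: 3 blocks summing to 4 forces exactly one block of size 2 and the rest size 1 → block sizes [2, 1, 1]

Assembling the blocks gives a Jordan form
J =
  [-2,  1,  0,  0]
  [ 0, -2,  0,  0]
  [ 0,  0, -2,  0]
  [ 0,  0,  0, -2]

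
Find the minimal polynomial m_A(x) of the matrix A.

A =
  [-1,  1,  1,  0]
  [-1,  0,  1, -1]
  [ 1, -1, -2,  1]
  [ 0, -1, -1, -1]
x^2 + 2*x + 1

The characteristic polynomial is χ_A(x) = (x + 1)^4, so the eigenvalues are known. The minimal polynomial is
  m_A(x) = Π_λ (x − λ)^{k_λ}
where k_λ is the size of the *largest* Jordan block for λ (equivalently, the smallest k with (A − λI)^k v = 0 for every generalised eigenvector v of λ).

  λ = -1: largest Jordan block has size 2, contributing (x + 1)^2

So m_A(x) = (x + 1)^2 = x^2 + 2*x + 1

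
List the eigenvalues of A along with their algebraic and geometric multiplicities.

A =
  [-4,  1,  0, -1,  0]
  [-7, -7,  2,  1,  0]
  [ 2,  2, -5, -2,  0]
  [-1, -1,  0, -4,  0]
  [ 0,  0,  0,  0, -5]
λ = -5: alg = 5, geom = 3

Step 1 — factor the characteristic polynomial to read off the algebraic multiplicities:
  χ_A(x) = (x + 5)^5

Step 2 — compute geometric multiplicities via the rank-nullity identity g(λ) = n − rank(A − λI):
  rank(A − (-5)·I) = 2, so dim ker(A − (-5)·I) = n − 2 = 3

Summary:
  λ = -5: algebraic multiplicity = 5, geometric multiplicity = 3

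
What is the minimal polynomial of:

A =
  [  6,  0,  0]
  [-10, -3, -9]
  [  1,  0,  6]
x^3 - 9*x^2 + 108

The characteristic polynomial is χ_A(x) = (x - 6)^2*(x + 3), so the eigenvalues are known. The minimal polynomial is
  m_A(x) = Π_λ (x − λ)^{k_λ}
where k_λ is the size of the *largest* Jordan block for λ (equivalently, the smallest k with (A − λI)^k v = 0 for every generalised eigenvector v of λ).

  λ = -3: largest Jordan block has size 1, contributing (x + 3)
  λ = 6: largest Jordan block has size 2, contributing (x − 6)^2

So m_A(x) = (x - 6)^2*(x + 3) = x^3 - 9*x^2 + 108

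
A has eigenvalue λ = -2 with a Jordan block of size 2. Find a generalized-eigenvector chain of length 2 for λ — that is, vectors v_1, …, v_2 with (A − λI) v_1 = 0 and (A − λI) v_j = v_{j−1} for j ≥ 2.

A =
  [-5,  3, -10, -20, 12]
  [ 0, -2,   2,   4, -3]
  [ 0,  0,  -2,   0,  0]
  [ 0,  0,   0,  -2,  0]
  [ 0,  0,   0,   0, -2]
A Jordan chain for λ = -2 of length 2:
v_1 = (-2, -2, 0, 0, 0)ᵀ
v_2 = (4, 0, -1, 0, 0)ᵀ

Let N = A − (-2)·I. We want v_2 with N^2 v_2 = 0 but N^1 v_2 ≠ 0; then v_{j-1} := N · v_j for j = 2, …, 2.

Pick v_2 = (4, 0, -1, 0, 0)ᵀ.
Then v_1 = N · v_2 = (-2, -2, 0, 0, 0)ᵀ.

Sanity check: (A − (-2)·I) v_1 = (0, 0, 0, 0, 0)ᵀ = 0. ✓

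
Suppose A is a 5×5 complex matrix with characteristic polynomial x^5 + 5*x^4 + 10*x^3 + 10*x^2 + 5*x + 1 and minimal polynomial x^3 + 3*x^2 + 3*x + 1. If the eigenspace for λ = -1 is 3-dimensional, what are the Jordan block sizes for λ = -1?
Block sizes for λ = -1: [3, 1, 1]

Step 1 — from the characteristic polynomial, algebraic multiplicity of λ = -1 is 5. From dim ker(A − (-1)·I) = 3, there are exactly 3 Jordan blocks for λ = -1.
Step 2 — from the minimal polynomial, the factor (x + 1)^3 tells us the largest block for λ = -1 has size 3.
Step 3 — with total size 5, 3 blocks, and largest block 3, the block sizes (in nonincreasing order) are [3, 1, 1].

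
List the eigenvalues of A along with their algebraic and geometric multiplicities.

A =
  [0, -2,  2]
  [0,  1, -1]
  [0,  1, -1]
λ = 0: alg = 3, geom = 2

Step 1 — factor the characteristic polynomial to read off the algebraic multiplicities:
  χ_A(x) = x^3

Step 2 — compute geometric multiplicities via the rank-nullity identity g(λ) = n − rank(A − λI):
  rank(A − (0)·I) = 1, so dim ker(A − (0)·I) = n − 1 = 2

Summary:
  λ = 0: algebraic multiplicity = 3, geometric multiplicity = 2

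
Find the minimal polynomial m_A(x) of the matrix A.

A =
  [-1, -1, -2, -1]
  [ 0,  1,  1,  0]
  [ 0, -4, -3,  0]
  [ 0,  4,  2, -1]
x^3 + 3*x^2 + 3*x + 1

The characteristic polynomial is χ_A(x) = (x + 1)^4, so the eigenvalues are known. The minimal polynomial is
  m_A(x) = Π_λ (x − λ)^{k_λ}
where k_λ is the size of the *largest* Jordan block for λ (equivalently, the smallest k with (A − λI)^k v = 0 for every generalised eigenvector v of λ).

  λ = -1: largest Jordan block has size 3, contributing (x + 1)^3

So m_A(x) = (x + 1)^3 = x^3 + 3*x^2 + 3*x + 1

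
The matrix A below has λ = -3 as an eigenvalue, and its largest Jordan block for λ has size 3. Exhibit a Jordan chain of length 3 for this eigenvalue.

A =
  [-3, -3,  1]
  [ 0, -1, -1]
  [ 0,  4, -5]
A Jordan chain for λ = -3 of length 3:
v_1 = (-2, 0, 0)ᵀ
v_2 = (-3, 2, 4)ᵀ
v_3 = (0, 1, 0)ᵀ

Let N = A − (-3)·I. We want v_3 with N^3 v_3 = 0 but N^2 v_3 ≠ 0; then v_{j-1} := N · v_j for j = 3, …, 2.

Pick v_3 = (0, 1, 0)ᵀ.
Then v_2 = N · v_3 = (-3, 2, 4)ᵀ.
Then v_1 = N · v_2 = (-2, 0, 0)ᵀ.

Sanity check: (A − (-3)·I) v_1 = (0, 0, 0)ᵀ = 0. ✓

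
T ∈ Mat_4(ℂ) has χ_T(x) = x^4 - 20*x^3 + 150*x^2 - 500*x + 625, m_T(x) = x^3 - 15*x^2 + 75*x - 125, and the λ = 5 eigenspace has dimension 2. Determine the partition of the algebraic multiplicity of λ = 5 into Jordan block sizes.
Block sizes for λ = 5: [3, 1]

Step 1 — from the characteristic polynomial, algebraic multiplicity of λ = 5 is 4. From dim ker(T − (5)·I) = 2, there are exactly 2 Jordan blocks for λ = 5.
Step 2 — from the minimal polynomial, the factor (x − 5)^3 tells us the largest block for λ = 5 has size 3.
Step 3 — with total size 4, 2 blocks, and largest block 3, the block sizes (in nonincreasing order) are [3, 1].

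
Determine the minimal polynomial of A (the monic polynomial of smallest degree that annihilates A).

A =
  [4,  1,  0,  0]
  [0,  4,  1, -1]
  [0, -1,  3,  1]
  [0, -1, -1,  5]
x^3 - 12*x^2 + 48*x - 64

The characteristic polynomial is χ_A(x) = (x - 4)^4, so the eigenvalues are known. The minimal polynomial is
  m_A(x) = Π_λ (x − λ)^{k_λ}
where k_λ is the size of the *largest* Jordan block for λ (equivalently, the smallest k with (A − λI)^k v = 0 for every generalised eigenvector v of λ).

  λ = 4: largest Jordan block has size 3, contributing (x − 4)^3

So m_A(x) = (x - 4)^3 = x^3 - 12*x^2 + 48*x - 64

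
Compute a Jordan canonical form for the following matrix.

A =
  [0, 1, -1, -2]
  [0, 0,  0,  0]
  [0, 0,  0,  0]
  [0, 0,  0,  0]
J_2(0) ⊕ J_1(0) ⊕ J_1(0)

The characteristic polynomial is
  det(x·I − A) = x^4

Eigenvalues and multiplicities (the geometric multiplicity of λ is n − rank(A − λI), which equals the number of Jordan blocks for λ):
  λ = 0: algebraic multiplicity = 4, geometric multiplicity = 3

Determining the block sizes for each eigenvalue:
  λ = 0: 3 blocks summing to 4 forces exactly one block of size 2 and the rest size 1 → block sizes [2, 1, 1]

Assembling the blocks gives a Jordan form
J =
  [0, 1, 0, 0]
  [0, 0, 0, 0]
  [0, 0, 0, 0]
  [0, 0, 0, 0]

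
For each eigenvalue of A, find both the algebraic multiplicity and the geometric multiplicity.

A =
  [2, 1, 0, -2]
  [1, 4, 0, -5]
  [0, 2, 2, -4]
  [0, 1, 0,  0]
λ = 2: alg = 4, geom = 2

Step 1 — factor the characteristic polynomial to read off the algebraic multiplicities:
  χ_A(x) = (x - 2)^4

Step 2 — compute geometric multiplicities via the rank-nullity identity g(λ) = n − rank(A − λI):
  rank(A − (2)·I) = 2, so dim ker(A − (2)·I) = n − 2 = 2

Summary:
  λ = 2: algebraic multiplicity = 4, geometric multiplicity = 2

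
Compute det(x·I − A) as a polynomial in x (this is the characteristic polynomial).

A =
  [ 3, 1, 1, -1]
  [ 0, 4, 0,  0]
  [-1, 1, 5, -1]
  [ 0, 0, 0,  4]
x^4 - 16*x^3 + 96*x^2 - 256*x + 256

Expanding det(x·I − A) (e.g. by cofactor expansion or by noting that A is similar to its Jordan form J, which has the same characteristic polynomial as A) gives
  χ_A(x) = x^4 - 16*x^3 + 96*x^2 - 256*x + 256
which factors as (x - 4)^4. The eigenvalues (with algebraic multiplicities) are λ = 4 with multiplicity 4.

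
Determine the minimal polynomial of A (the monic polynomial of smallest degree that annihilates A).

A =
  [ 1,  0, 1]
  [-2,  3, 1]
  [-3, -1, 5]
x^3 - 9*x^2 + 27*x - 27

The characteristic polynomial is χ_A(x) = (x - 3)^3, so the eigenvalues are known. The minimal polynomial is
  m_A(x) = Π_λ (x − λ)^{k_λ}
where k_λ is the size of the *largest* Jordan block for λ (equivalently, the smallest k with (A − λI)^k v = 0 for every generalised eigenvector v of λ).

  λ = 3: largest Jordan block has size 3, contributing (x − 3)^3

So m_A(x) = (x - 3)^3 = x^3 - 9*x^2 + 27*x - 27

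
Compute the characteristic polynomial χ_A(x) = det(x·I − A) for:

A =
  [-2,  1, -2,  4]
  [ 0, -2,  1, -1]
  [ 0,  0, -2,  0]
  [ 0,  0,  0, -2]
x^4 + 8*x^3 + 24*x^2 + 32*x + 16

Expanding det(x·I − A) (e.g. by cofactor expansion or by noting that A is similar to its Jordan form J, which has the same characteristic polynomial as A) gives
  χ_A(x) = x^4 + 8*x^3 + 24*x^2 + 32*x + 16
which factors as (x + 2)^4. The eigenvalues (with algebraic multiplicities) are λ = -2 with multiplicity 4.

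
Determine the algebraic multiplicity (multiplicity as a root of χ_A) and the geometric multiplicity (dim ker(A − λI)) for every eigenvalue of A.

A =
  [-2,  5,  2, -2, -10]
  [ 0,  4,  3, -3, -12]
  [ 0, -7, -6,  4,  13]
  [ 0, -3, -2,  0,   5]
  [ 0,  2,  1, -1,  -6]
λ = -2: alg = 5, geom = 2

Step 1 — factor the characteristic polynomial to read off the algebraic multiplicities:
  χ_A(x) = (x + 2)^5

Step 2 — compute geometric multiplicities via the rank-nullity identity g(λ) = n − rank(A − λI):
  rank(A − (-2)·I) = 3, so dim ker(A − (-2)·I) = n − 3 = 2

Summary:
  λ = -2: algebraic multiplicity = 5, geometric multiplicity = 2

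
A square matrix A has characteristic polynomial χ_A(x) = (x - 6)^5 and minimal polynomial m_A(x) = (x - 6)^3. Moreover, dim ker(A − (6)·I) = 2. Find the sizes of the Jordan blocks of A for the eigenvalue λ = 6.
Block sizes for λ = 6: [3, 2]

Step 1 — from the characteristic polynomial, algebraic multiplicity of λ = 6 is 5. From dim ker(A − (6)·I) = 2, there are exactly 2 Jordan blocks for λ = 6.
Step 2 — from the minimal polynomial, the factor (x − 6)^3 tells us the largest block for λ = 6 has size 3.
Step 3 — with total size 5, 2 blocks, and largest block 3, the block sizes (in nonincreasing order) are [3, 2].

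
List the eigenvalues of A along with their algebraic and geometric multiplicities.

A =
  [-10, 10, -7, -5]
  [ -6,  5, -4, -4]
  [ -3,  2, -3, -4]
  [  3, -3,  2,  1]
λ = -4: alg = 1, geom = 1; λ = -1: alg = 3, geom = 1

Step 1 — factor the characteristic polynomial to read off the algebraic multiplicities:
  χ_A(x) = (x + 1)^3*(x + 4)

Step 2 — compute geometric multiplicities via the rank-nullity identity g(λ) = n − rank(A − λI):
  rank(A − (-4)·I) = 3, so dim ker(A − (-4)·I) = n − 3 = 1
  rank(A − (-1)·I) = 3, so dim ker(A − (-1)·I) = n − 3 = 1

Summary:
  λ = -4: algebraic multiplicity = 1, geometric multiplicity = 1
  λ = -1: algebraic multiplicity = 3, geometric multiplicity = 1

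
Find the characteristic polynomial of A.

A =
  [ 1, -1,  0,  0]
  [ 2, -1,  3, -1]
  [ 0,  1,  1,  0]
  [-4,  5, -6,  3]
x^4 - 4*x^3 + 6*x^2 - 4*x + 1

Expanding det(x·I − A) (e.g. by cofactor expansion or by noting that A is similar to its Jordan form J, which has the same characteristic polynomial as A) gives
  χ_A(x) = x^4 - 4*x^3 + 6*x^2 - 4*x + 1
which factors as (x - 1)^4. The eigenvalues (with algebraic multiplicities) are λ = 1 with multiplicity 4.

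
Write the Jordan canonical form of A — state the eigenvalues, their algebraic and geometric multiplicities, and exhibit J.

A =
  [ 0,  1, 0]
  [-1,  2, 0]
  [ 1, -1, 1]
J_2(1) ⊕ J_1(1)

The characteristic polynomial is
  det(x·I − A) = x^3 - 3*x^2 + 3*x - 1 = (x - 1)^3

Eigenvalues and multiplicities (the geometric multiplicity of λ is n − rank(A − λI), which equals the number of Jordan blocks for λ):
  λ = 1: algebraic multiplicity = 3, geometric multiplicity = 2

Determining the block sizes for each eigenvalue:
  λ = 1: 2 blocks summing to 3 forces exactly one block of size 2 and the rest size 1 → block sizes [2, 1]

Assembling the blocks gives a Jordan form
J =
  [1, 1, 0]
  [0, 1, 0]
  [0, 0, 1]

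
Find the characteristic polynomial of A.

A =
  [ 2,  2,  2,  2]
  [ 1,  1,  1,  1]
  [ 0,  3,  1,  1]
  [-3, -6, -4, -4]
x^4

Expanding det(x·I − A) (e.g. by cofactor expansion or by noting that A is similar to its Jordan form J, which has the same characteristic polynomial as A) gives
  χ_A(x) = x^4
which factors as x^4. The eigenvalues (with algebraic multiplicities) are λ = 0 with multiplicity 4.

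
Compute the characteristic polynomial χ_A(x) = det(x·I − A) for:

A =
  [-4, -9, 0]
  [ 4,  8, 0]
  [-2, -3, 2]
x^3 - 6*x^2 + 12*x - 8

Expanding det(x·I − A) (e.g. by cofactor expansion or by noting that A is similar to its Jordan form J, which has the same characteristic polynomial as A) gives
  χ_A(x) = x^3 - 6*x^2 + 12*x - 8
which factors as (x - 2)^3. The eigenvalues (with algebraic multiplicities) are λ = 2 with multiplicity 3.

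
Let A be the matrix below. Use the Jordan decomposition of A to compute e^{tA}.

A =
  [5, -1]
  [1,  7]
e^{tA} =
  [-t*exp(6*t) + exp(6*t), -t*exp(6*t)]
  [t*exp(6*t), t*exp(6*t) + exp(6*t)]

Strategy: write A = P · J · P⁻¹ where J is a Jordan canonical form, so e^{tA} = P · e^{tJ} · P⁻¹, and e^{tJ} can be computed block-by-block.

A has Jordan form
J =
  [6, 1]
  [0, 6]
(up to reordering of blocks).

Per-block formulas:
  For a 2×2 Jordan block J_2(6): exp(t · J_2(6)) = e^(6t)·(I + t·N), where N is the 2×2 nilpotent shift.

After assembling e^{tJ} and conjugating by P, we get:

e^{tA} =
  [-t*exp(6*t) + exp(6*t), -t*exp(6*t)]
  [t*exp(6*t), t*exp(6*t) + exp(6*t)]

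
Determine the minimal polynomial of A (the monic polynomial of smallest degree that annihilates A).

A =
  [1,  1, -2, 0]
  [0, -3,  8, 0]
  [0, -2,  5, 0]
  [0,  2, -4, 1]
x^2 - 2*x + 1

The characteristic polynomial is χ_A(x) = (x - 1)^4, so the eigenvalues are known. The minimal polynomial is
  m_A(x) = Π_λ (x − λ)^{k_λ}
where k_λ is the size of the *largest* Jordan block for λ (equivalently, the smallest k with (A − λI)^k v = 0 for every generalised eigenvector v of λ).

  λ = 1: largest Jordan block has size 2, contributing (x − 1)^2

So m_A(x) = (x - 1)^2 = x^2 - 2*x + 1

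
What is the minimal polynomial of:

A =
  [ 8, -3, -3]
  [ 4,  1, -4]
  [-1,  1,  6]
x^2 - 10*x + 25

The characteristic polynomial is χ_A(x) = (x - 5)^3, so the eigenvalues are known. The minimal polynomial is
  m_A(x) = Π_λ (x − λ)^{k_λ}
where k_λ is the size of the *largest* Jordan block for λ (equivalently, the smallest k with (A − λI)^k v = 0 for every generalised eigenvector v of λ).

  λ = 5: largest Jordan block has size 2, contributing (x − 5)^2

So m_A(x) = (x - 5)^2 = x^2 - 10*x + 25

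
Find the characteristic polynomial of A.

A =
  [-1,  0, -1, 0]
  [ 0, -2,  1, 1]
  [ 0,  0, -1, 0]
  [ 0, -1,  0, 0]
x^4 + 4*x^3 + 6*x^2 + 4*x + 1

Expanding det(x·I − A) (e.g. by cofactor expansion or by noting that A is similar to its Jordan form J, which has the same characteristic polynomial as A) gives
  χ_A(x) = x^4 + 4*x^3 + 6*x^2 + 4*x + 1
which factors as (x + 1)^4. The eigenvalues (with algebraic multiplicities) are λ = -1 with multiplicity 4.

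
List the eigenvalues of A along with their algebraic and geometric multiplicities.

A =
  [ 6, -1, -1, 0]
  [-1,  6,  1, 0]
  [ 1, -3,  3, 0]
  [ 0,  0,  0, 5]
λ = 5: alg = 4, geom = 2

Step 1 — factor the characteristic polynomial to read off the algebraic multiplicities:
  χ_A(x) = (x - 5)^4

Step 2 — compute geometric multiplicities via the rank-nullity identity g(λ) = n − rank(A − λI):
  rank(A − (5)·I) = 2, so dim ker(A − (5)·I) = n − 2 = 2

Summary:
  λ = 5: algebraic multiplicity = 4, geometric multiplicity = 2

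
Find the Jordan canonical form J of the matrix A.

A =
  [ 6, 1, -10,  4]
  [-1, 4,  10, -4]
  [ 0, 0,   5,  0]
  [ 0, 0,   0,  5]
J_2(5) ⊕ J_1(5) ⊕ J_1(5)

The characteristic polynomial is
  det(x·I − A) = x^4 - 20*x^3 + 150*x^2 - 500*x + 625 = (x - 5)^4

Eigenvalues and multiplicities (the geometric multiplicity of λ is n − rank(A − λI), which equals the number of Jordan blocks for λ):
  λ = 5: algebraic multiplicity = 4, geometric multiplicity = 3

Determining the block sizes for each eigenvalue:
  λ = 5: 3 blocks summing to 4 forces exactly one block of size 2 and the rest size 1 → block sizes [2, 1, 1]

Assembling the blocks gives a Jordan form
J =
  [5, 1, 0, 0]
  [0, 5, 0, 0]
  [0, 0, 5, 0]
  [0, 0, 0, 5]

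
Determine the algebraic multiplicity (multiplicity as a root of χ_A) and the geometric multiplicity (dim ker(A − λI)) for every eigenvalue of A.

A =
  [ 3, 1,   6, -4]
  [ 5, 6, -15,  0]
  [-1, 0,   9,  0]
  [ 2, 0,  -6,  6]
λ = 6: alg = 4, geom = 2

Step 1 — factor the characteristic polynomial to read off the algebraic multiplicities:
  χ_A(x) = (x - 6)^4

Step 2 — compute geometric multiplicities via the rank-nullity identity g(λ) = n − rank(A − λI):
  rank(A − (6)·I) = 2, so dim ker(A − (6)·I) = n − 2 = 2

Summary:
  λ = 6: algebraic multiplicity = 4, geometric multiplicity = 2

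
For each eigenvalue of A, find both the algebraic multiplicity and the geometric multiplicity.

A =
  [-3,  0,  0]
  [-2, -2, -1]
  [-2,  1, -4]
λ = -3: alg = 3, geom = 2

Step 1 — factor the characteristic polynomial to read off the algebraic multiplicities:
  χ_A(x) = (x + 3)^3

Step 2 — compute geometric multiplicities via the rank-nullity identity g(λ) = n − rank(A − λI):
  rank(A − (-3)·I) = 1, so dim ker(A − (-3)·I) = n − 1 = 2

Summary:
  λ = -3: algebraic multiplicity = 3, geometric multiplicity = 2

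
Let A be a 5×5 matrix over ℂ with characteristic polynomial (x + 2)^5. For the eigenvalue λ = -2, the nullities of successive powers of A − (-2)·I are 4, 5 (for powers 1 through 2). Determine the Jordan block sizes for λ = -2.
Block sizes for λ = -2: [2, 1, 1, 1]

From the dimensions of kernels of powers, the number of Jordan blocks of size at least j is d_j − d_{j−1} where d_j = dim ker(N^j) (with d_0 = 0). Computing the differences gives [4, 1].
The number of blocks of size exactly k is (#blocks of size ≥ k) − (#blocks of size ≥ k + 1), so the partition is: 3 block(s) of size 1, 1 block(s) of size 2.
In nonincreasing order the block sizes are [2, 1, 1, 1].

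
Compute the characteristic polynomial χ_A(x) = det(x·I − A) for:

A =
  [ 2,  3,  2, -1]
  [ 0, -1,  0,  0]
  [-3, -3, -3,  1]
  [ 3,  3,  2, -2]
x^4 + 4*x^3 + 6*x^2 + 4*x + 1

Expanding det(x·I − A) (e.g. by cofactor expansion or by noting that A is similar to its Jordan form J, which has the same characteristic polynomial as A) gives
  χ_A(x) = x^4 + 4*x^3 + 6*x^2 + 4*x + 1
which factors as (x + 1)^4. The eigenvalues (with algebraic multiplicities) are λ = -1 with multiplicity 4.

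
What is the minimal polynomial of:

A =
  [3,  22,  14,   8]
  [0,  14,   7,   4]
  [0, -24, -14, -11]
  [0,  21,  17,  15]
x^4 - 18*x^3 + 120*x^2 - 350*x + 375

The characteristic polynomial is χ_A(x) = (x - 5)^3*(x - 3), so the eigenvalues are known. The minimal polynomial is
  m_A(x) = Π_λ (x − λ)^{k_λ}
where k_λ is the size of the *largest* Jordan block for λ (equivalently, the smallest k with (A − λI)^k v = 0 for every generalised eigenvector v of λ).

  λ = 3: largest Jordan block has size 1, contributing (x − 3)
  λ = 5: largest Jordan block has size 3, contributing (x − 5)^3

So m_A(x) = (x - 5)^3*(x - 3) = x^4 - 18*x^3 + 120*x^2 - 350*x + 375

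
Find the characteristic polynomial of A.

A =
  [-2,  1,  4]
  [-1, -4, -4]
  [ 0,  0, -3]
x^3 + 9*x^2 + 27*x + 27

Expanding det(x·I − A) (e.g. by cofactor expansion or by noting that A is similar to its Jordan form J, which has the same characteristic polynomial as A) gives
  χ_A(x) = x^3 + 9*x^2 + 27*x + 27
which factors as (x + 3)^3. The eigenvalues (with algebraic multiplicities) are λ = -3 with multiplicity 3.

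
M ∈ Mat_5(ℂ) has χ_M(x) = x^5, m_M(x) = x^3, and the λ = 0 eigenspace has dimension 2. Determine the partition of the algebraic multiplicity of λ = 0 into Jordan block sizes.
Block sizes for λ = 0: [3, 2]

Step 1 — from the characteristic polynomial, algebraic multiplicity of λ = 0 is 5. From dim ker(M − (0)·I) = 2, there are exactly 2 Jordan blocks for λ = 0.
Step 2 — from the minimal polynomial, the factor (x − 0)^3 tells us the largest block for λ = 0 has size 3.
Step 3 — with total size 5, 2 blocks, and largest block 3, the block sizes (in nonincreasing order) are [3, 2].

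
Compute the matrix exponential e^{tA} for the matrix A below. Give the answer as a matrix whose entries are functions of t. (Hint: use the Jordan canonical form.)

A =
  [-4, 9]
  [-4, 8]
e^{tA} =
  [-6*t*exp(2*t) + exp(2*t), 9*t*exp(2*t)]
  [-4*t*exp(2*t), 6*t*exp(2*t) + exp(2*t)]

Strategy: write A = P · J · P⁻¹ where J is a Jordan canonical form, so e^{tA} = P · e^{tJ} · P⁻¹, and e^{tJ} can be computed block-by-block.

A has Jordan form
J =
  [2, 1]
  [0, 2]
(up to reordering of blocks).

Per-block formulas:
  For a 2×2 Jordan block J_2(2): exp(t · J_2(2)) = e^(2t)·(I + t·N), where N is the 2×2 nilpotent shift.

After assembling e^{tJ} and conjugating by P, we get:

e^{tA} =
  [-6*t*exp(2*t) + exp(2*t), 9*t*exp(2*t)]
  [-4*t*exp(2*t), 6*t*exp(2*t) + exp(2*t)]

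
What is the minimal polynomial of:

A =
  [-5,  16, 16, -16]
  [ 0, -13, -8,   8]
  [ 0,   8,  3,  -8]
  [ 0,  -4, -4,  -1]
x^2 + 6*x + 5

The characteristic polynomial is χ_A(x) = (x + 1)*(x + 5)^3, so the eigenvalues are known. The minimal polynomial is
  m_A(x) = Π_λ (x − λ)^{k_λ}
where k_λ is the size of the *largest* Jordan block for λ (equivalently, the smallest k with (A − λI)^k v = 0 for every generalised eigenvector v of λ).

  λ = -5: largest Jordan block has size 1, contributing (x + 5)
  λ = -1: largest Jordan block has size 1, contributing (x + 1)

So m_A(x) = (x + 1)*(x + 5) = x^2 + 6*x + 5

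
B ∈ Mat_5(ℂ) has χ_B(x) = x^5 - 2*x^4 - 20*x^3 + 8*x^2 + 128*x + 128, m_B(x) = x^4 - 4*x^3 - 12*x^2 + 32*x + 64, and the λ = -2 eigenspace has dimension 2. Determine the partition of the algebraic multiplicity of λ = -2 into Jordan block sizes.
Block sizes for λ = -2: [2, 1]

Step 1 — from the characteristic polynomial, algebraic multiplicity of λ = -2 is 3. From dim ker(B − (-2)·I) = 2, there are exactly 2 Jordan blocks for λ = -2.
Step 2 — from the minimal polynomial, the factor (x + 2)^2 tells us the largest block for λ = -2 has size 2.
Step 3 — with total size 3, 2 blocks, and largest block 2, the block sizes (in nonincreasing order) are [2, 1].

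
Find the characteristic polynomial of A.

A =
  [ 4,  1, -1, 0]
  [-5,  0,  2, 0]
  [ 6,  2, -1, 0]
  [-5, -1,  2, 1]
x^4 - 4*x^3 + 6*x^2 - 4*x + 1

Expanding det(x·I − A) (e.g. by cofactor expansion or by noting that A is similar to its Jordan form J, which has the same characteristic polynomial as A) gives
  χ_A(x) = x^4 - 4*x^3 + 6*x^2 - 4*x + 1
which factors as (x - 1)^4. The eigenvalues (with algebraic multiplicities) are λ = 1 with multiplicity 4.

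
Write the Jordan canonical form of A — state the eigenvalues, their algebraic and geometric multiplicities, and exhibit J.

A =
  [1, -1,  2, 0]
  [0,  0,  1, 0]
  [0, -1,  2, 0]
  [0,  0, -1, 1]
J_3(1) ⊕ J_1(1)

The characteristic polynomial is
  det(x·I − A) = x^4 - 4*x^3 + 6*x^2 - 4*x + 1 = (x - 1)^4

Eigenvalues and multiplicities (the geometric multiplicity of λ is n − rank(A − λI), which equals the number of Jordan blocks for λ):
  λ = 1: algebraic multiplicity = 4, geometric multiplicity = 2

Determining the block sizes for each eigenvalue:
  λ = 1: with am = 4 and gm = 2, the partition is not yet determined (e.g. several partitions of 4 into 2 parts exist). Let N = A − (1)·I. Computing rank(N^1) = 2, rank(N^2) = 1, rank(N^3) = 0; the number of blocks of size ≥ j is rank(N^{j−1}) − rank(N^j), giving [2, 1, 1]. So we have 1 block(s) of size 3, 1 block(s) of size 1 → block sizes [3, 1]

Assembling the blocks gives a Jordan form
J =
  [1, 1, 0, 0]
  [0, 1, 1, 0]
  [0, 0, 1, 0]
  [0, 0, 0, 1]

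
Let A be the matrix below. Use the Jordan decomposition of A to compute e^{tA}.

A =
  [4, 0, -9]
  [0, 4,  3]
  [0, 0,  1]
e^{tA} =
  [exp(4*t), 0, -3*exp(4*t) + 3*exp(t)]
  [0, exp(4*t), exp(4*t) - exp(t)]
  [0, 0, exp(t)]

Strategy: write A = P · J · P⁻¹ where J is a Jordan canonical form, so e^{tA} = P · e^{tJ} · P⁻¹, and e^{tJ} can be computed block-by-block.

A has Jordan form
J =
  [1, 0, 0]
  [0, 4, 0]
  [0, 0, 4]
(up to reordering of blocks).

Per-block formulas:
  For a 1×1 block at λ = 4: exp(t · [4]) = [e^(4t)].
  For a 1×1 block at λ = 1: exp(t · [1]) = [e^(1t)].

After assembling e^{tJ} and conjugating by P, we get:

e^{tA} =
  [exp(4*t), 0, -3*exp(4*t) + 3*exp(t)]
  [0, exp(4*t), exp(4*t) - exp(t)]
  [0, 0, exp(t)]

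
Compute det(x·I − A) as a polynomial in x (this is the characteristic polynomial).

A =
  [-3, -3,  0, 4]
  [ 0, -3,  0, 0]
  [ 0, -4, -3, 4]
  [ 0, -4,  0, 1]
x^4 + 8*x^3 + 18*x^2 - 27

Expanding det(x·I − A) (e.g. by cofactor expansion or by noting that A is similar to its Jordan form J, which has the same characteristic polynomial as A) gives
  χ_A(x) = x^4 + 8*x^3 + 18*x^2 - 27
which factors as (x - 1)*(x + 3)^3. The eigenvalues (with algebraic multiplicities) are λ = -3 with multiplicity 3, λ = 1 with multiplicity 1.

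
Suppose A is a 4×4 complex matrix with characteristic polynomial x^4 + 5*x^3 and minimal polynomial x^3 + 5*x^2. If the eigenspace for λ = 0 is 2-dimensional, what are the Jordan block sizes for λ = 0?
Block sizes for λ = 0: [2, 1]

Step 1 — from the characteristic polynomial, algebraic multiplicity of λ = 0 is 3. From dim ker(A − (0)·I) = 2, there are exactly 2 Jordan blocks for λ = 0.
Step 2 — from the minimal polynomial, the factor (x − 0)^2 tells us the largest block for λ = 0 has size 2.
Step 3 — with total size 3, 2 blocks, and largest block 2, the block sizes (in nonincreasing order) are [2, 1].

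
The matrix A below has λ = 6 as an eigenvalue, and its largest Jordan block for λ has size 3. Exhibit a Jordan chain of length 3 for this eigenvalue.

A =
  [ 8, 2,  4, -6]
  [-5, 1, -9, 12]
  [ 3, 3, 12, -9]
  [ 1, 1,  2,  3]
A Jordan chain for λ = 6 of length 3:
v_1 = (2, -5, 3, 1)ᵀ
v_2 = (4, -9, 6, 2)ᵀ
v_3 = (0, 0, 1, 0)ᵀ

Let N = A − (6)·I. We want v_3 with N^3 v_3 = 0 but N^2 v_3 ≠ 0; then v_{j-1} := N · v_j for j = 3, …, 2.

Pick v_3 = (0, 0, 1, 0)ᵀ.
Then v_2 = N · v_3 = (4, -9, 6, 2)ᵀ.
Then v_1 = N · v_2 = (2, -5, 3, 1)ᵀ.

Sanity check: (A − (6)·I) v_1 = (0, 0, 0, 0)ᵀ = 0. ✓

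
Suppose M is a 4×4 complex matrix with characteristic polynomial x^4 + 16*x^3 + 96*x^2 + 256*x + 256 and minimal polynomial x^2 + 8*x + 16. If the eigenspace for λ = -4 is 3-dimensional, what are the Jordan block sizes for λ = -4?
Block sizes for λ = -4: [2, 1, 1]

Step 1 — from the characteristic polynomial, algebraic multiplicity of λ = -4 is 4. From dim ker(M − (-4)·I) = 3, there are exactly 3 Jordan blocks for λ = -4.
Step 2 — from the minimal polynomial, the factor (x + 4)^2 tells us the largest block for λ = -4 has size 2.
Step 3 — with total size 4, 3 blocks, and largest block 2, the block sizes (in nonincreasing order) are [2, 1, 1].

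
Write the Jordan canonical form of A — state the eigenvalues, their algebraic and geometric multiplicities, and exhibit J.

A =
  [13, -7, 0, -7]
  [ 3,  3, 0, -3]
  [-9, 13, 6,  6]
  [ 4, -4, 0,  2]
J_2(6) ⊕ J_2(6)

The characteristic polynomial is
  det(x·I − A) = x^4 - 24*x^3 + 216*x^2 - 864*x + 1296 = (x - 6)^4

Eigenvalues and multiplicities (the geometric multiplicity of λ is n − rank(A − λI), which equals the number of Jordan blocks for λ):
  λ = 6: algebraic multiplicity = 4, geometric multiplicity = 2

Determining the block sizes for each eigenvalue:
  λ = 6: with am = 4 and gm = 2, the partition is not yet determined (e.g. several partitions of 4 into 2 parts exist). Let N = A − (6)·I. Computing rank(N^1) = 2, rank(N^2) = 0; the number of blocks of size ≥ j is rank(N^{j−1}) − rank(N^j), giving [2, 2]. So we have 2 block(s) of size 2 → block sizes [2, 2]

Assembling the blocks gives a Jordan form
J =
  [6, 1, 0, 0]
  [0, 6, 0, 0]
  [0, 0, 6, 1]
  [0, 0, 0, 6]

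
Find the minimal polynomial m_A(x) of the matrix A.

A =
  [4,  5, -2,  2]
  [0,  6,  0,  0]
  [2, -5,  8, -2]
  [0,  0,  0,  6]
x^2 - 12*x + 36

The characteristic polynomial is χ_A(x) = (x - 6)^4, so the eigenvalues are known. The minimal polynomial is
  m_A(x) = Π_λ (x − λ)^{k_λ}
where k_λ is the size of the *largest* Jordan block for λ (equivalently, the smallest k with (A − λI)^k v = 0 for every generalised eigenvector v of λ).

  λ = 6: largest Jordan block has size 2, contributing (x − 6)^2

So m_A(x) = (x - 6)^2 = x^2 - 12*x + 36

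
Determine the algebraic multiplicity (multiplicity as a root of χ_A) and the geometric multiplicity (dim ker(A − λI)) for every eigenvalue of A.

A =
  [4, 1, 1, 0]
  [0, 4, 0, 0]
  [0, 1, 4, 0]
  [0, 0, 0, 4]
λ = 4: alg = 4, geom = 2

Step 1 — factor the characteristic polynomial to read off the algebraic multiplicities:
  χ_A(x) = (x - 4)^4

Step 2 — compute geometric multiplicities via the rank-nullity identity g(λ) = n − rank(A − λI):
  rank(A − (4)·I) = 2, so dim ker(A − (4)·I) = n − 2 = 2

Summary:
  λ = 4: algebraic multiplicity = 4, geometric multiplicity = 2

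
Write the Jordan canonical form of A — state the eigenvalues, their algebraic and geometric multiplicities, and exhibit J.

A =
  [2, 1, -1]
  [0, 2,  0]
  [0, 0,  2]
J_2(2) ⊕ J_1(2)

The characteristic polynomial is
  det(x·I − A) = x^3 - 6*x^2 + 12*x - 8 = (x - 2)^3

Eigenvalues and multiplicities (the geometric multiplicity of λ is n − rank(A − λI), which equals the number of Jordan blocks for λ):
  λ = 2: algebraic multiplicity = 3, geometric multiplicity = 2

Determining the block sizes for each eigenvalue:
  λ = 2: 2 blocks summing to 3 forces exactly one block of size 2 and the rest size 1 → block sizes [2, 1]

Assembling the blocks gives a Jordan form
J =
  [2, 1, 0]
  [0, 2, 0]
  [0, 0, 2]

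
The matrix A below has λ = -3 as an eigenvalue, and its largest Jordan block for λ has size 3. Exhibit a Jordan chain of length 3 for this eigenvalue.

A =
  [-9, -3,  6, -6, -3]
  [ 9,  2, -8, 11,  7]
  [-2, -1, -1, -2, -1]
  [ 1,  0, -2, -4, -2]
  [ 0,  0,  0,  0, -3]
A Jordan chain for λ = -3 of length 3:
v_1 = (-9, 18, -3, -3, 0)ᵀ
v_2 = (-6, 9, -2, 1, 0)ᵀ
v_3 = (1, 0, 0, 0, 0)ᵀ

Let N = A − (-3)·I. We want v_3 with N^3 v_3 = 0 but N^2 v_3 ≠ 0; then v_{j-1} := N · v_j for j = 3, …, 2.

Pick v_3 = (1, 0, 0, 0, 0)ᵀ.
Then v_2 = N · v_3 = (-6, 9, -2, 1, 0)ᵀ.
Then v_1 = N · v_2 = (-9, 18, -3, -3, 0)ᵀ.

Sanity check: (A − (-3)·I) v_1 = (0, 0, 0, 0, 0)ᵀ = 0. ✓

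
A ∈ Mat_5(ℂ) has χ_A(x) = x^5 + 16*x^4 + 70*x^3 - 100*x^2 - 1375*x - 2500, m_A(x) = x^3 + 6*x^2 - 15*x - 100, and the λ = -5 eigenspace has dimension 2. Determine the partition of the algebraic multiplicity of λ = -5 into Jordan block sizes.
Block sizes for λ = -5: [2, 2]

Step 1 — from the characteristic polynomial, algebraic multiplicity of λ = -5 is 4. From dim ker(A − (-5)·I) = 2, there are exactly 2 Jordan blocks for λ = -5.
Step 2 — from the minimal polynomial, the factor (x + 5)^2 tells us the largest block for λ = -5 has size 2.
Step 3 — with total size 4, 2 blocks, and largest block 2, the block sizes (in nonincreasing order) are [2, 2].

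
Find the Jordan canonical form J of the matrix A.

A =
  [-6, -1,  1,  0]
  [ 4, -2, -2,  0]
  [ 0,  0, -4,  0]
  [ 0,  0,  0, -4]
J_2(-4) ⊕ J_1(-4) ⊕ J_1(-4)

The characteristic polynomial is
  det(x·I − A) = x^4 + 16*x^3 + 96*x^2 + 256*x + 256 = (x + 4)^4

Eigenvalues and multiplicities (the geometric multiplicity of λ is n − rank(A − λI), which equals the number of Jordan blocks for λ):
  λ = -4: algebraic multiplicity = 4, geometric multiplicity = 3

Determining the block sizes for each eigenvalue:
  λ = -4: 3 blocks summing to 4 forces exactly one block of size 2 and the rest size 1 → block sizes [2, 1, 1]

Assembling the blocks gives a Jordan form
J =
  [-4,  1,  0,  0]
  [ 0, -4,  0,  0]
  [ 0,  0, -4,  0]
  [ 0,  0,  0, -4]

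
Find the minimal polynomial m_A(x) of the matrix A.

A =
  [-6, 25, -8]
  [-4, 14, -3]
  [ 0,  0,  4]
x^3 - 12*x^2 + 48*x - 64

The characteristic polynomial is χ_A(x) = (x - 4)^3, so the eigenvalues are known. The minimal polynomial is
  m_A(x) = Π_λ (x − λ)^{k_λ}
where k_λ is the size of the *largest* Jordan block for λ (equivalently, the smallest k with (A − λI)^k v = 0 for every generalised eigenvector v of λ).

  λ = 4: largest Jordan block has size 3, contributing (x − 4)^3

So m_A(x) = (x - 4)^3 = x^3 - 12*x^2 + 48*x - 64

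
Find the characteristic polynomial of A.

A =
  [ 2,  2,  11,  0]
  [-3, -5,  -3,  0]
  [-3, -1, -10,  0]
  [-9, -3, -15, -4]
x^4 + 17*x^3 + 108*x^2 + 304*x + 320

Expanding det(x·I − A) (e.g. by cofactor expansion or by noting that A is similar to its Jordan form J, which has the same characteristic polynomial as A) gives
  χ_A(x) = x^4 + 17*x^3 + 108*x^2 + 304*x + 320
which factors as (x + 4)^3*(x + 5). The eigenvalues (with algebraic multiplicities) are λ = -5 with multiplicity 1, λ = -4 with multiplicity 3.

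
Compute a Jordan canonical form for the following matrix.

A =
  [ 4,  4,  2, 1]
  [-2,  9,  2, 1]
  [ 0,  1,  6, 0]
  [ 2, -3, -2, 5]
J_3(6) ⊕ J_1(6)

The characteristic polynomial is
  det(x·I − A) = x^4 - 24*x^3 + 216*x^2 - 864*x + 1296 = (x - 6)^4

Eigenvalues and multiplicities (the geometric multiplicity of λ is n − rank(A − λI), which equals the number of Jordan blocks for λ):
  λ = 6: algebraic multiplicity = 4, geometric multiplicity = 2

Determining the block sizes for each eigenvalue:
  λ = 6: with am = 4 and gm = 2, the partition is not yet determined (e.g. several partitions of 4 into 2 parts exist). Let N = A − (6)·I. Computing rank(N^1) = 2, rank(N^2) = 1, rank(N^3) = 0; the number of blocks of size ≥ j is rank(N^{j−1}) − rank(N^j), giving [2, 1, 1]. So we have 1 block(s) of size 3, 1 block(s) of size 1 → block sizes [3, 1]

Assembling the blocks gives a Jordan form
J =
  [6, 1, 0, 0]
  [0, 6, 1, 0]
  [0, 0, 6, 0]
  [0, 0, 0, 6]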